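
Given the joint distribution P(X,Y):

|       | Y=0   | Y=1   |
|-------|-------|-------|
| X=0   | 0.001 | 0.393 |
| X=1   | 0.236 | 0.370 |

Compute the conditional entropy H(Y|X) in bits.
0.5945 bits

H(Y|X) = H(X,Y) - H(X)

H(X,Y) = -Σ_{x,y} P(x,y) log₂ P(x,y). Per-cell terms -P(x,y)·log₂P(x,y):
  X=0: 0.0100, 0.5295
  X=1: 0.4916, 0.5307
Sum of the 4 terms: H(X,Y) = 1.5618 bits

Marginal of X (row sums):
  P(X=0) = 0.001 + 0.393 = 0.394
  P(X=1) = 0.236 + 0.370 = 0.606
H(X) = -[0.394·log₂(0.394) + 0.606·log₂(0.606)]
  = 0.5294 + 0.4379 = 0.9673 bits

H(Y|X) = H(X,Y) - H(X) = 1.5618 - 0.9673 = 0.5945 bits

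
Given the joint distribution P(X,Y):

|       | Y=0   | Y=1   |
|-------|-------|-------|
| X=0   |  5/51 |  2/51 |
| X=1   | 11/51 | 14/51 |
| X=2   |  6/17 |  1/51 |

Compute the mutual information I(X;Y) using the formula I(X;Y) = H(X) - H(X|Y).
0.2039 bits

I(X;Y) = H(X) - H(X|Y)

Marginal of X (row sums):
  P(X=0) = 5/51 + 2/51 = 7/51
  P(X=1) = 11/51 + 14/51 = 25/51
  P(X=2) = 6/17 + 1/51 = 19/51
H(X) = -[(7/51)·log₂(7/51) + (25/51)·log₂(25/51) + (19/51)·log₂(19/51)]
  = 0.3932 + 0.5042 + 0.5307 = 1.4281 bits

Marginal of Y (column sums):
  P(Y=0) = 5/51 + 11/51 + 6/17 = 2/3
  P(Y=1) = 2/51 + 14/51 + 1/51 = 1/3
H(X|Y) = Σ_y P(y)·H(X|Y=y):
  Y=0: P(Y=0) = 2/3, P(X|Y=0) = (5/34, 11/34, 9/17) → H(X|Y=0) = 1.4192
  Y=1: P(Y=1) = 1/3, P(X|Y=1) = (2/17, 14/17, 1/17) → H(X|Y=1) = 0.8343
H(X|Y) = (2/3)·1.4192 + (1/3)·0.8343 = 1.2242 bits

I(X;Y) = H(X) - H(X|Y) = 1.4281 - 1.2242 = 0.2039 bits

Cross-check via I(X;Y) = H(X) + H(Y) - H(X,Y): computing H(Y) from the column sums and H(X,Y) from the 6 cells in the same way gives H(Y) = 0.9183 bits and H(X,Y) = 2.1425 bits, so
I(X;Y) = 1.4281 + 0.9183 - 2.1425 = 0.2039 bits ✓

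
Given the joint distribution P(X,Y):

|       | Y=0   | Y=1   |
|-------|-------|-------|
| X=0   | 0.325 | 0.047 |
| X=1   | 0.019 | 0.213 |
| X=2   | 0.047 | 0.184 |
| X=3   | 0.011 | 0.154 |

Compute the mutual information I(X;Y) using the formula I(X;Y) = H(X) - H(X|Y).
0.4470 bits

I(X;Y) = H(X) - H(X|Y)

Marginal of X (row sums):
  P(X=0) = 0.325 + 0.047 = 0.372
  P(X=1) = 0.019 + 0.213 = 0.232
  P(X=2) = 0.047 + 0.184 = 0.231
  P(X=3) = 0.011 + 0.154 = 0.165
H(X) = -[0.372·log₂(0.372) + 0.232·log₂(0.232) + 0.231·log₂(0.231) + 0.165·log₂(0.165)]
  = 0.53070 + 0.48901 + 0.48834 + 0.42891 = 1.9370 bits

Marginal of Y (column sums):
  P(Y=0) = 0.325 + 0.019 + 0.047 + 0.011 = 0.402
  P(Y=1) = 0.047 + 0.213 + 0.184 + 0.154 = 0.598
H(X|Y) = Σ_y P(y)·H(X|Y=y):
  Y=0: P(Y=0) = 0.402, P(X|Y=0) = (325/402, 19/402, 47/402, 11/402) → H(X|Y=0) = 0.96019
  Y=1: P(Y=1) = 0.598, P(X|Y=1) = (47/598, 213/598, 4/13, 77/299) → H(X|Y=1) = 1.84611
H(X|Y) = 0.402·0.96019 + 0.598·1.84611 = 1.4900 bits

I(X;Y) = H(X) - H(X|Y) = 1.9370 - 1.4900 = 0.4470 bits

Cross-check via I(X;Y) = H(X) + H(Y) - H(X,Y): computing H(Y) from the column sums and H(X,Y) from the 8 cells in the same way gives H(Y) = 0.9721 bits and H(X,Y) = 2.4621 bits, so
I(X;Y) = 1.9370 + 0.9721 - 2.4621 = 0.4470 bits ✓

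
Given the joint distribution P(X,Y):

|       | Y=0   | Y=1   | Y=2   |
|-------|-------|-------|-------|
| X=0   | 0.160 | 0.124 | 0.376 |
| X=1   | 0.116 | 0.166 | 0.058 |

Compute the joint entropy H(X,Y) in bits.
2.3559 bits

H(X,Y) = -Σ_{x,y} P(x,y) log₂ P(x,y). Per-cell terms -P(x,y)·log₂P(x,y):
  X=0: 0.4230, 0.3734, 0.5306
  X=1: 0.3605, 0.4301, 0.2383
Sum of the 6 terms: H(X,Y) = 2.3559 bits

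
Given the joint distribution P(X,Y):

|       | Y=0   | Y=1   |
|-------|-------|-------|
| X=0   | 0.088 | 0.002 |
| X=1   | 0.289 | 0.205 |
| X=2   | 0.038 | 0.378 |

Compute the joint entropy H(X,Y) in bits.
2.0226 bits

H(X,Y) = -Σ_{x,y} P(x,y) log₂ P(x,y). Per-cell terms -P(x,y)·log₂P(x,y):
  X=0: 0.3086, 0.0179
  X=1: 0.5176, 0.4687
  X=2: 0.1793, 0.5305
Sum of the 6 terms: H(X,Y) = 2.0226 bits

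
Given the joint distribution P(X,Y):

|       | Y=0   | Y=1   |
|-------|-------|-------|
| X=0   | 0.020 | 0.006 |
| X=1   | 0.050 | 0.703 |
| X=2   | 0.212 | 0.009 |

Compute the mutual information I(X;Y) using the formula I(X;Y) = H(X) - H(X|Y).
0.5183 bits

I(X;Y) = H(X) - H(X|Y)

Marginal of X (row sums):
  P(X=0) = 0.020 + 0.006 = 0.026
  P(X=1) = 0.050 + 0.703 = 0.753
  P(X=2) = 0.212 + 0.009 = 0.221
H(X) = -[0.026·log₂(0.026) + 0.753·log₂(0.753) + 0.221·log₂(0.221)]
  = 0.1369 + 0.3082 + 0.4813 = 0.9264 bits

Marginal of Y (column sums):
  P(Y=0) = 0.020 + 0.050 + 0.212 = 0.282
  P(Y=1) = 0.006 + 0.703 + 0.009 = 0.718
H(X|Y) = Σ_y P(y)·H(X|Y=y):
  Y=0: P(Y=0) = 0.282, P(X|Y=0) = (10/141, 25/141, 106/141) → H(X|Y=0) = 1.0227
  Y=1: P(Y=1) = 0.718, P(X|Y=1) = (3/359, 703/718, 9/718) → H(X|Y=1) = 0.1667
H(X|Y) = 0.282·1.0227 + 0.718·0.1667 = 0.4081 bits

I(X;Y) = H(X) - H(X|Y) = 0.9264 - 0.4081 = 0.5183 bits

Cross-check via I(X;Y) = H(X) + H(Y) - H(X,Y): computing H(Y) from the column sums and H(X,Y) from the 6 cells in the same way gives H(Y) = 0.8582 bits and H(X,Y) = 1.2663 bits, so
I(X;Y) = 0.9264 + 0.8582 - 1.2663 = 0.5183 bits ✓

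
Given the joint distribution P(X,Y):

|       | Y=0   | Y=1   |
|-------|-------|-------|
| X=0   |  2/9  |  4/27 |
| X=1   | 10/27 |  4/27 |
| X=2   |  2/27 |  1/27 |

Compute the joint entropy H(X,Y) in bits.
2.2834 bits

H(X,Y) = -Σ_{x,y} P(x,y) log₂ P(x,y). Per-cell terms -P(x,y)·log₂P(x,y):
  X=0: 0.482206, 0.408131
  X=1: 0.530726, 0.408131
  X=2: 0.278140, 0.176107
Sum of the 6 terms: H(X,Y) = 2.2834 bits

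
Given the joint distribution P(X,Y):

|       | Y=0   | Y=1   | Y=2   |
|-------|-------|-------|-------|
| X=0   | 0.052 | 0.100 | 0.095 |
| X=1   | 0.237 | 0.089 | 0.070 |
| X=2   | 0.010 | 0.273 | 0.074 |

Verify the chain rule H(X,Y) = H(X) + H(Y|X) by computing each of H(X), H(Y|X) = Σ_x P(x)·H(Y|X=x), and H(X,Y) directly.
H(X) = 1.5580 bits, H(Y|X) = 1.2457 bits, H(X,Y) = 2.8038 bits

Marginal of X (row sums):
  P(X=0) = 0.052 + 0.100 + 0.095 = 0.247
  P(X=1) = 0.237 + 0.089 + 0.070 = 0.396
  P(X=2) = 0.010 + 0.273 + 0.074 = 0.357
H(X) = -[0.247·log₂(0.247) + 0.396·log₂(0.396) + 0.357·log₂(0.357)]
  = 0.4983 + 0.5292 + 0.5305 = 1.5580 bits

H(Y|X) = Σ_x P(x)·H(Y|X=x):
  X=0: P(X=0) = 0.247, P(Y|X=0) = (4/19, 100/247, 5/13) → H(Y|X=0) = 1.5316
  X=1: P(X=1) = 0.396, P(Y|X=1) = (79/132, 89/396, 35/198) → H(Y|X=1) = 1.3692
  X=2: P(X=2) = 0.357, P(Y|X=2) = (10/357, 13/17, 74/357) → H(Y|X=2) = 0.9110
H(Y|X) = 0.247·1.5316 + 0.396·1.3692 + 0.357·0.9110 = 1.2457 bits

H(X,Y) = -Σ_{x,y} P(x,y) log₂ P(x,y). Per-cell terms -P(x,y)·log₂P(x,y):
  X=0: 0.2218, 0.3322, 0.3226
  X=1: 0.4923, 0.3106, 0.2686
  X=2: 0.0664, 0.5113, 0.2780
Sum of the 9 terms: H(X,Y) = 2.8038 bits

Chain rule check:
  H(X) + H(Y|X) = 1.5580 + 1.2457 = 2.8037 bits
  H(X,Y) = 2.8038 bits
✓ Chain rule verified (Δ = 0.0001 is 4-dp rounding noise: each of the three values was rounded independently).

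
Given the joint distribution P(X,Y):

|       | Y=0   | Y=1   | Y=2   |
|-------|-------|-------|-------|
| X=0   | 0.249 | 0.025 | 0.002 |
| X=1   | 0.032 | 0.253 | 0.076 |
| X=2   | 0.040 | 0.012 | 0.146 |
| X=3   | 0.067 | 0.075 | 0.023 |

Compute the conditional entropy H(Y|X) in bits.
0.9931 bits

H(Y|X) = H(X,Y) - H(X)

H(X,Y) = -Σ_{x,y} P(x,y) log₂ P(x,y). Per-cell terms -P(x,y)·log₂P(x,y):
  X=0: 0.49944, 0.13305, 0.01793
  X=1: 0.15891, 0.50165, 0.28256
  X=2: 0.18575, 0.07657, 0.40529
  X=3: 0.26128, 0.28027, 0.12517
Sum of the 12 terms: H(X,Y) = 2.9279 bits

Marginal of X (row sums):
  P(X=0) = 0.249 + 0.025 + 0.002 = 0.276
  P(X=1) = 0.032 + 0.253 + 0.076 = 0.361
  P(X=2) = 0.040 + 0.012 + 0.146 = 0.198
  P(X=3) = 0.067 + 0.075 + 0.023 = 0.165
H(X) = -[0.276·log₂(0.276) + 0.361·log₂(0.361) + 0.198·log₂(0.198) + 0.165·log₂(0.165)]
  = 0.51260 + 0.53064 + 0.46261 + 0.42891 = 1.9348 bits

H(Y|X) = H(X,Y) - H(X) = 2.9279 - 1.9348 = 0.9931 bits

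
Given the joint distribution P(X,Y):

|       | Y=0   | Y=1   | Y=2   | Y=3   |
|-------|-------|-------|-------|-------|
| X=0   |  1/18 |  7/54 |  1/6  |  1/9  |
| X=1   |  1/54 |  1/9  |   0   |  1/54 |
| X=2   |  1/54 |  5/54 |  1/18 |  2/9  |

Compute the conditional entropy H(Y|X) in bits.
1.6481 bits

H(Y|X) = H(X,Y) - H(X)

H(X,Y) = -Σ_{x,y} P(x,y) log₂ P(x,y). Per-cell terms -P(x,y)·log₂P(x,y):
  X=0: 0.2316625, 0.3820876, 0.4308271, 0.3522139
  X=1: 0.1065720, 0.3522139, 0.0000000, 0.1065720
  X=2: 0.1065720, 0.3178666, 0.2316625, 0.4822056
  (cells with P = 0 contribute 0)
Sum of the 12 terms: H(X,Y) = 3.100456 bits

Marginal of X (row sums):
  P(X=0) = 1/18 + 7/54 + 1/6 + 1/9 = 25/54
  P(X=1) = 1/54 + 1/9 + 0 + 1/54 = 4/27
  P(X=2) = 1/54 + 5/54 + 1/18 + 2/9 = 7/18
H(X) = -[(25/54)·log₂(25/54) + (4/27)·log₂(4/27) + (7/18)·log₂(7/18)]
  = 0.5143663 + 0.4081315 + 0.5298884 = 1.452386 bits

H(Y|X) = H(X,Y) - H(X) = 3.100456 - 1.452386 = 1.6481 bits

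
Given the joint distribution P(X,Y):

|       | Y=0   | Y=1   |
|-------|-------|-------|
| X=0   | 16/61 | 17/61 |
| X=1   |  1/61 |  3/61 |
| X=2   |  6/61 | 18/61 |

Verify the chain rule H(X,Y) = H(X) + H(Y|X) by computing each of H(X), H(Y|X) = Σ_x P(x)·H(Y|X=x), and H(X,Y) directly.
H(X) = 1.2667 bits, H(Y|X) = 0.9130 bits, H(X,Y) = 2.1798 bits

Marginal of X (row sums):
  P(X=0) = 16/61 + 17/61 = 33/61
  P(X=1) = 1/61 + 3/61 = 4/61
  P(X=2) = 6/61 + 18/61 = 24/61
H(X) = -[(33/61)·log₂(33/61) + (4/61)·log₂(4/61) + (24/61)·log₂(24/61)]
  = 0.479497 + 0.257753 + 0.529485 = 1.2667 bits

H(Y|X) = Σ_x P(x)·H(Y|X=x):
  X=0: P(X=0) = 33/61, P(Y|X=0) = (16/33, 17/33) → H(Y|X=0) = 0.999338
  X=1: P(X=1) = 4/61, P(Y|X=1) = (1/4, 3/4) → H(Y|X=1) = 0.811278
  X=2: P(X=2) = 24/61, P(Y|X=2) = (1/4, 3/4) → H(Y|X=2) = 0.811278
H(Y|X) = (33/61)·0.999338 + (4/61)·0.811278 + (24/61)·0.811278 = 0.9130 bits

H(X,Y) = -Σ_{x,y} P(x,y) log₂ P(x,y). Per-cell terms -P(x,y)·log₂P(x,y):
  X=0: 0.506423, 0.513699
  X=1: 0.097225, 0.213727
  X=2: 0.329093, 0.519584
Sum of the 6 terms: H(X,Y) = 2.1798 bits

Chain rule check:
  H(X) + H(Y|X) = 1.2667 + 0.9130 = 2.1797 bits
  H(X,Y) = 2.1798 bits
✓ Chain rule verified (Δ = 0.0001 is 4-dp rounding noise: each of the three values was rounded independently).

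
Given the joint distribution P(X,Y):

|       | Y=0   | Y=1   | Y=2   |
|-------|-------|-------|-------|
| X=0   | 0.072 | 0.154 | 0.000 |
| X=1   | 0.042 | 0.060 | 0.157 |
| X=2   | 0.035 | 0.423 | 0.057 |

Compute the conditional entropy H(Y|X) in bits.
0.9911 bits

H(Y|X) = H(X,Y) - H(X)

H(X,Y) = -Σ_{x,y} P(x,y) log₂ P(x,y). Per-cell terms -P(x,y)·log₂P(x,y):
  X=0: 0.27330, 0.41565, 0.00000
  X=1: 0.19209, 0.24353, 0.41937
  X=2: 0.16928, 0.52506, 0.23557
  (cells with P = 0 contribute 0)
Sum of the 9 terms: H(X,Y) = 2.47385 bits

Marginal of X (row sums):
  P(X=0) = 0.072 + 0.154 + 0.000 = 0.226
  P(X=1) = 0.042 + 0.060 + 0.157 = 0.259
  P(X=2) = 0.035 + 0.423 + 0.057 = 0.515
H(X) = -[0.226·log₂(0.226) + 0.259·log₂(0.259) + 0.515·log₂(0.515)]
  = 0.48491 + 0.50478 + 0.49304 = 1.48273 bits

H(Y|X) = H(X,Y) - H(X) = 2.47385 - 1.48273 = 0.9911 bits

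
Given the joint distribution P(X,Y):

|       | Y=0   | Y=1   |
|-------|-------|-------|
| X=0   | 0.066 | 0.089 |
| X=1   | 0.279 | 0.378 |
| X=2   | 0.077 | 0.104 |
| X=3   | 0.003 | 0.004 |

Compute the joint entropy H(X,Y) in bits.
2.2952 bits

H(X,Y) = -Σ_{x,y} P(x,y) log₂ P(x,y). Per-cell terms -P(x,y)·log₂P(x,y):
  X=0: 0.25881, 0.31061
  X=1: 0.51382, 0.53054
  X=2: 0.28482, 0.33960
  X=3: 0.02514, 0.03186
Sum of the 8 terms: H(X,Y) = 2.2952 bits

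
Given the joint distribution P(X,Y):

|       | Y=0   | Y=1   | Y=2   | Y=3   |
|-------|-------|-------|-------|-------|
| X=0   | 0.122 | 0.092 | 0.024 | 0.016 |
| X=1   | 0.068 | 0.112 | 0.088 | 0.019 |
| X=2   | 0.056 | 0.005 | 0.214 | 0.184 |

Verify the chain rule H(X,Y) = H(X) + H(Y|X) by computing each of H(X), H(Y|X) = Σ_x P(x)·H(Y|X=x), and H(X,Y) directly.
H(X) = 1.5347 bits, H(Y|X) = 1.6080 bits, H(X,Y) = 3.1427 bits

Marginal of X (row sums):
  P(X=0) = 0.122 + 0.092 + 0.024 + 0.016 = 0.254
  P(X=1) = 0.068 + 0.112 + 0.088 + 0.019 = 0.287
  P(X=2) = 0.056 + 0.005 + 0.214 + 0.184 = 0.459
H(X) = -[0.254·log₂(0.254) + 0.287·log₂(0.287) + 0.459·log₂(0.459)]
  = 0.50218 + 0.51685 + 0.51566 = 1.5347 bits

H(Y|X) = Σ_x P(x)·H(Y|X=x):
  X=0: P(X=0) = 0.254, P(Y|X=0) = (61/127, 46/127, 12/127, 8/127) → H(Y|X=0) = 1.61169
  X=1: P(X=1) = 0.287, P(Y|X=1) = (68/287, 16/41, 88/287, 19/287) → H(Y|X=1) = 1.80424
  X=2: P(X=2) = 0.459, P(Y|X=2) = (56/459, 5/459, 214/459, 184/459) → H(Y|X=2) = 1.48324
H(Y|X) = 0.254·1.61169 + 0.287·1.80424 + 0.459·1.48324 = 1.6080 bits

H(X,Y) = -Σ_{x,y} P(x,y) log₂ P(x,y). Per-cell terms -P(x,y)·log₂P(x,y):
  X=0: 0.37028, 0.31668, 0.12914, 0.09545
  X=1: 0.26373, 0.35374, 0.30856, 0.10864
  X=2: 0.23287, 0.03822, 0.47600, 0.44937
Sum of the 12 terms: H(X,Y) = 3.1427 bits

Chain rule check:
  H(X) + H(Y|X) = 1.5347 + 1.6080 = 3.1427 bits
  H(X,Y) = 3.1427 bits
✓ Chain rule verified.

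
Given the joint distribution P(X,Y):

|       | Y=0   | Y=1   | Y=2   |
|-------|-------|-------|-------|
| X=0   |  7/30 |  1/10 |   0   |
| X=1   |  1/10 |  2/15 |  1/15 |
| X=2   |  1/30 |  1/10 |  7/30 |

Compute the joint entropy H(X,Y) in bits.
2.7880 bits

H(X,Y) = -Σ_{x,y} P(x,y) log₂ P(x,y). Per-cell terms -P(x,y)·log₂P(x,y):
  X=0: 0.48989, 0.33219, 0.00000
  X=1: 0.33219, 0.38759, 0.26046
  X=2: 0.16356, 0.33219, 0.48989
  (cells with P = 0 contribute 0)
Sum of the 9 terms: H(X,Y) = 2.7880 bits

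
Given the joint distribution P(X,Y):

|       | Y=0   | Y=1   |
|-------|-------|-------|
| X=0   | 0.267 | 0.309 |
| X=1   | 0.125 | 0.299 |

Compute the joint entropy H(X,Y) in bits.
1.9280 bits

H(X,Y) = -Σ_{x,y} P(x,y) log₂ P(x,y). Per-cell terms -P(x,y)·log₂P(x,y):
  X=0: 0.5087, 0.5235
  X=1: 0.3750, 0.5208
Sum of the 4 terms: H(X,Y) = 1.9280 bits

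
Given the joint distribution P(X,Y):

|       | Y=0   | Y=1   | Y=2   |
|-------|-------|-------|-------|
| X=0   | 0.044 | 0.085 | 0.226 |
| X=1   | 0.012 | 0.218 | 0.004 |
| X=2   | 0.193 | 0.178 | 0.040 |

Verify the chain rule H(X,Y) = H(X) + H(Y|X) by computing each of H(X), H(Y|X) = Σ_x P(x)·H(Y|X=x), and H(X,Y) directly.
H(X) = 1.5480 bits, H(Y|X) = 1.1121 bits, H(X,Y) = 2.6600 bits

Marginal of X (row sums):
  P(X=0) = 0.044 + 0.085 + 0.226 = 0.355
  P(X=1) = 0.012 + 0.218 + 0.004 = 0.234
  P(X=2) = 0.193 + 0.178 + 0.040 = 0.411
H(X) = -[0.355·log₂(0.355) + 0.234·log₂(0.234) + 0.411·log₂(0.411)]
  = 0.53041 + 0.49033 + 0.52723 = 1.5480 bits

H(Y|X) = Σ_x P(x)·H(Y|X=x):
  X=0: P(X=0) = 0.355, P(Y|X=0) = (44/355, 17/71, 226/355) → H(Y|X=0) = 1.28189
  X=1: P(X=1) = 0.234, P(Y|X=1) = (2/39, 109/117, 2/117) → H(Y|X=1) = 0.41531
  X=2: P(X=2) = 0.411, P(Y|X=2) = (193/411, 178/411, 40/411) → H(Y|X=2) = 1.36207
H(Y|X) = 0.355·1.28189 + 0.234·0.41531 + 0.411·1.36207 = 1.1121 bits

H(X,Y) = -Σ_{x,y} P(x,y) log₂ P(x,y). Per-cell terms -P(x,y)·log₂P(x,y):
  X=0: 0.19828, 0.30229, 0.48491
  X=1: 0.07657, 0.47908, 0.03186
  X=2: 0.45805, 0.44323, 0.18575
Sum of the 9 terms: H(X,Y) = 2.6600 bits

Chain rule check:
  H(X) + H(Y|X) = 1.5480 + 1.1121 = 2.6601 bits
  H(X,Y) = 2.6600 bits
✓ Chain rule verified (Δ = 0.0001 is 4-dp rounding noise: each of the three values was rounded independently).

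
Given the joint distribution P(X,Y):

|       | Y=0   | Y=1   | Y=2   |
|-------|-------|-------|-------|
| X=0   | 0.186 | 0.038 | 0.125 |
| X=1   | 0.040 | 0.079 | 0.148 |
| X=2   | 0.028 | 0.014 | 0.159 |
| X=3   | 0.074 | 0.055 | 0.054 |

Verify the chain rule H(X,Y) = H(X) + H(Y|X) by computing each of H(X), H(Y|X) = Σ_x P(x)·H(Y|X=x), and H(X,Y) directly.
H(X) = 1.9523 bits, H(Y|X) = 1.3243 bits, H(X,Y) = 3.2766 bits

Marginal of X (row sums):
  P(X=0) = 0.186 + 0.038 + 0.125 = 0.349
  P(X=1) = 0.040 + 0.079 + 0.148 = 0.267
  P(X=2) = 0.028 + 0.014 + 0.159 = 0.201
  P(X=3) = 0.074 + 0.055 + 0.054 = 0.183
H(X) = -[0.349·log₂(0.349) + 0.267·log₂(0.267) + 0.201·log₂(0.201) + 0.183·log₂(0.183)]
  = 0.53003 + 0.50866 + 0.46526 + 0.44837 = 1.9523 bits

H(Y|X) = Σ_x P(x)·H(Y|X=x):
  X=0: P(X=0) = 0.349, P(Y|X=0) = (186/349, 38/349, 125/349) → H(Y|X=0) = 1.36276
  X=1: P(X=1) = 0.267, P(Y|X=1) = (40/267, 79/267, 148/267) → H(Y|X=1) = 1.40199
  X=2: P(X=2) = 0.201, P(Y|X=2) = (28/201, 14/201, 53/67) → H(Y|X=2) = 0.93136
  X=3: P(X=3) = 0.183, P(Y|X=3) = (74/183, 55/183, 18/61) → H(Y|X=3) = 1.56904
H(Y|X) = 0.349·1.36276 + 0.267·1.40199 + 0.201·0.93136 + 0.183·1.56904 = 1.3243 bits

H(X,Y) = -Σ_{x,y} P(x,y) log₂ P(x,y). Per-cell terms -P(x,y)·log₂P(x,y):
  X=0: 0.45135, 0.17928, 0.37500
  X=1: 0.18575, 0.28930, 0.40794
  X=2: 0.14444, 0.08622, 0.42181
  X=3: 0.27797, 0.23014, 0.22739
Sum of the 12 terms: H(X,Y) = 3.2766 bits

Chain rule check:
  H(X) + H(Y|X) = 1.9523 + 1.3243 = 3.2766 bits
  H(X,Y) = 3.2766 bits
✓ Chain rule verified.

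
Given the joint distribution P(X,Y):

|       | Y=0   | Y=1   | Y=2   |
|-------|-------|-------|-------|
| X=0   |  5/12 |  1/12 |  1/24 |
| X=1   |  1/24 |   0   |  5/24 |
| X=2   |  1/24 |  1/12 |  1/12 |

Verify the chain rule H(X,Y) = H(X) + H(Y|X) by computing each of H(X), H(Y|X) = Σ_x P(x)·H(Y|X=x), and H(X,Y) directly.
H(X) = 1.4506 bits, H(Y|X) = 1.0165 bits, H(X,Y) = 2.4671 bits

Marginal of X (row sums):
  P(X=0) = 5/12 + 1/12 + 1/24 = 13/24
  P(X=1) = 1/24 + 0 + 5/24 = 1/4
  P(X=2) = 1/24 + 1/12 + 1/12 = 5/24
H(X) = -[(13/24)·log₂(13/24) + (1/4)·log₂(1/4) + (5/24)·log₂(5/24)]
  = 0.47912 + 0.50000 + 0.47147 = 1.4506 bits

H(Y|X) = Σ_x P(x)·H(Y|X=x):
  X=0: P(X=0) = 13/24, P(Y|X=0) = (10/13, 2/13, 1/13) → H(Y|X=0) = 0.99126
  X=1: P(X=1) = 1/4, P(Y|X=1) = (1/6, 0, 5/6) → H(Y|X=1) = 0.65002
  X=2: P(X=2) = 5/24, P(Y|X=2) = (1/5, 2/5, 2/5) → H(Y|X=2) = 1.52193
H(Y|X) = (13/24)·0.99126 + (1/4)·0.65002 + (5/24)·1.52193 = 1.0165 bits

H(X,Y) = -Σ_{x,y} P(x,y) log₂ P(x,y). Per-cell terms -P(x,y)·log₂P(x,y):
  X=0: 0.52626, 0.29875, 0.19104
  X=1: 0.19104, 0.00000, 0.47147
  X=2: 0.19104, 0.29875, 0.29875
  (cells with P = 0 contribute 0)
Sum of the 9 terms: H(X,Y) = 2.4671 bits

Chain rule check:
  H(X) + H(Y|X) = 1.4506 + 1.0165 = 2.4671 bits
  H(X,Y) = 2.4671 bits
✓ Chain rule verified.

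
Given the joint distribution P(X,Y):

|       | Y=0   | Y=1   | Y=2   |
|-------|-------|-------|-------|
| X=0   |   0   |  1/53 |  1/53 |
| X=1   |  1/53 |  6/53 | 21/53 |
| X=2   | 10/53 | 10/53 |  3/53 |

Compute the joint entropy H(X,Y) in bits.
2.3517 bits

H(X,Y) = -Σ_{x,y} P(x,y) log₂ P(x,y). Per-cell terms -P(x,y)·log₂P(x,y):
  X=0: 0.000000, 0.108074, 0.108074
  X=1: 0.108074, 0.355807, 0.529201
  X=2: 0.453961, 0.453961, 0.234507
  (cells with P = 0 contribute 0)
Sum of the 9 terms: H(X,Y) = 2.3517 bits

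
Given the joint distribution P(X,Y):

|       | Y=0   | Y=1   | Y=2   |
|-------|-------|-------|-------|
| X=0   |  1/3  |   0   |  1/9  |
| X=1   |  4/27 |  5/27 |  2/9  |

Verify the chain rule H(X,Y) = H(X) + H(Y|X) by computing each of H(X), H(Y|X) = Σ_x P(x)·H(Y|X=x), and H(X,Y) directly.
H(X) = 0.9911 bits, H(Y|X) = 1.2303 bits, H(X,Y) = 2.2214 bits

Marginal of X (row sums):
  P(X=0) = 1/3 + 0 + 1/9 = 4/9
  P(X=1) = 4/27 + 5/27 + 2/9 = 5/9
H(X) = -[(4/9)·log₂(4/9) + (5/9)·log₂(5/9)]
  = 0.51997 + 0.47111 = 0.9911 bits

H(Y|X) = Σ_x P(x)·H(Y|X=x):
  X=0: P(X=0) = 4/9, P(Y|X=0) = (3/4, 0, 1/4) → H(Y|X=0) = 0.81128
  X=1: P(X=1) = 5/9, P(Y|X=1) = (4/15, 1/3, 2/5) → H(Y|X=1) = 1.56560
H(Y|X) = (4/9)·0.81128 + (5/9)·1.56560 = 1.2303 bits

H(X,Y) = -Σ_{x,y} P(x,y) log₂ P(x,y). Per-cell terms -P(x,y)·log₂P(x,y):
  X=0: 0.52832, 0.00000, 0.35221
  X=1: 0.40813, 0.45055, 0.48221
  (cells with P = 0 contribute 0)
Sum of the 6 terms: H(X,Y) = 2.2214 bits

Chain rule check:
  H(X) + H(Y|X) = 0.9911 + 1.2303 = 2.2214 bits
  H(X,Y) = 2.2214 bits
✓ Chain rule verified.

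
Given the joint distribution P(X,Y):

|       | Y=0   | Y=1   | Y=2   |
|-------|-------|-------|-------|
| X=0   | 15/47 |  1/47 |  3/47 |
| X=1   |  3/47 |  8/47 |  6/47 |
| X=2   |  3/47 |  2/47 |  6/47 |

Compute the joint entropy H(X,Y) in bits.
2.7910 bits

H(X,Y) = -Σ_{x,y} P(x,y) log₂ P(x,y). Per-cell terms -P(x,y)·log₂P(x,y):
  X=0: 0.52586, 0.11818, 0.25338
  X=1: 0.25338, 0.43482, 0.37910
  X=2: 0.25338, 0.19381, 0.37910
Sum of the 9 terms: H(X,Y) = 2.7910 bits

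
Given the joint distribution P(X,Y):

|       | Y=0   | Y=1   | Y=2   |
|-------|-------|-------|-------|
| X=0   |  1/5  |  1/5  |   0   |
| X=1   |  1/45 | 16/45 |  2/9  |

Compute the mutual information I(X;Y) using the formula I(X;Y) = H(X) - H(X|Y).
0.3430 bits

I(X;Y) = H(X) - H(X|Y)

Marginal of X (row sums):
  P(X=0) = 1/5 + 1/5 + 0 = 2/5
  P(X=1) = 1/45 + 16/45 + 2/9 = 3/5
H(X) = -[(2/5)·log₂(2/5) + (3/5)·log₂(3/5)]
  = 0.52877 + 0.44218 = 0.97095 bits

Marginal of Y (column sums):
  P(Y=0) = 1/5 + 1/45 = 2/9
  P(Y=1) = 1/5 + 16/45 = 5/9
  P(Y=2) = 0 + 2/9 = 2/9
H(X|Y) = Σ_y P(y)·H(X|Y=y):
  Y=0: P(Y=0) = 2/9, P(X|Y=0) = (9/10, 1/10) → H(X|Y=0) = 0.46900
  Y=1: P(Y=1) = 5/9, P(X|Y=1) = (9/25, 16/25) → H(X|Y=1) = 0.94268
  Y=2: P(Y=2) = 2/9, P(X|Y=2) = (0, 1) → H(X|Y=2) = 0.00000
H(X|Y) = (2/9)·0.46900 + (5/9)·0.94268 + (2/9)·0.00000 = 0.62793 bits

I(X;Y) = H(X) - H(X|Y) = 0.97095 - 0.62793 = 0.3430 bits

Cross-check via I(X;Y) = H(X) + H(Y) - H(X,Y): computing H(Y) from the column sums and H(X,Y) from the 6 cells in the same way gives H(Y) = 1.43552 bits and H(X,Y) = 2.06345 bits, so
I(X;Y) = 0.97095 + 1.43552 - 2.06345 = 0.3430 bits ✓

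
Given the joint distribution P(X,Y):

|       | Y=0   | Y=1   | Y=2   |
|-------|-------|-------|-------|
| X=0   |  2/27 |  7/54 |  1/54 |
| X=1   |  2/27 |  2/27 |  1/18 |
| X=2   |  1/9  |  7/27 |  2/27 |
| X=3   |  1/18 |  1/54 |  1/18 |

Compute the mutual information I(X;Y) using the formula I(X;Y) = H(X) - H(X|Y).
0.0922 bits

I(X;Y) = H(X) - H(X|Y)

Marginal of X (row sums):
  P(X=0) = 2/27 + 7/54 + 1/54 = 2/9
  P(X=1) = 2/27 + 2/27 + 1/18 = 11/54
  P(X=2) = 1/9 + 7/27 + 2/27 = 4/9
  P(X=3) = 1/18 + 1/54 + 1/18 = 7/54
H(X) = -[(2/9)·log₂(2/9) + (11/54)·log₂(11/54) + (4/9)·log₂(4/9) + (7/54)·log₂(7/54)]
  = 0.4822 + 0.4676 + 0.5200 + 0.3821 = 1.8519 bits

Marginal of Y (column sums):
  P(Y=0) = 2/27 + 2/27 + 1/9 + 1/18 = 17/54
  P(Y=1) = 7/54 + 2/27 + 7/27 + 1/54 = 13/27
  P(Y=2) = 1/54 + 1/18 + 2/27 + 1/18 = 11/54
H(X|Y) = Σ_y P(y)·H(X|Y=y):
  Y=0: P(Y=0) = 17/54, P(X|Y=0) = (4/17, 4/17, 6/17, 3/17) → H(X|Y=0) = 1.9542
  Y=1: P(Y=1) = 13/27, P(X|Y=1) = (7/26, 2/13, 7/13, 1/26) → H(X|Y=1) = 1.5868
  Y=2: P(Y=2) = 11/54, P(X|Y=2) = (1/11, 3/11, 4/11, 3/11) → H(X|Y=2) = 1.8676
H(X|Y) = (17/54)·1.9542 + (13/27)·1.5868 + (11/54)·1.8676 = 1.7597 bits

I(X;Y) = H(X) - H(X|Y) = 1.8519 - 1.7597 = 0.0922 bits

Cross-check via I(X;Y) = H(X) + H(Y) - H(X,Y): computing H(Y) from the column sums and H(X,Y) from the 12 cells in the same way gives H(Y) = 1.5002 bits and H(X,Y) = 3.2599 bits, so
I(X;Y) = 1.8519 + 1.5002 - 3.2599 = 0.0922 bits ✓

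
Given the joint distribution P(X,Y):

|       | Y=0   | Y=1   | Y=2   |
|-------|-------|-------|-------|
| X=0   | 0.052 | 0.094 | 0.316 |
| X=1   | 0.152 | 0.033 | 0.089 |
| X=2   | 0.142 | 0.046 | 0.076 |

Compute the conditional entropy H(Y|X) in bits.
1.3069 bits

H(Y|X) = H(X,Y) - H(X)

H(X,Y) = -Σ_{x,y} P(x,y) log₂ P(x,y). Per-cell terms -P(x,y)·log₂P(x,y):
  X=0: 0.2218, 0.3207, 0.5252
  X=1: 0.4131, 0.1624, 0.3106
  X=2: 0.3999, 0.2043, 0.2826
Sum of the 9 terms: H(X,Y) = 2.8406 bits

Marginal of X (row sums):
  P(X=0) = 0.052 + 0.094 + 0.316 = 0.462
  P(X=1) = 0.152 + 0.033 + 0.089 = 0.274
  P(X=2) = 0.142 + 0.046 + 0.076 = 0.264
H(X) = -[0.462·log₂(0.462) + 0.274·log₂(0.274) + 0.264·log₂(0.264)]
  = 0.5147 + 0.5118 + 0.5072 = 1.5337 bits

H(Y|X) = H(X,Y) - H(X) = 2.8406 - 1.5337 = 1.3069 bits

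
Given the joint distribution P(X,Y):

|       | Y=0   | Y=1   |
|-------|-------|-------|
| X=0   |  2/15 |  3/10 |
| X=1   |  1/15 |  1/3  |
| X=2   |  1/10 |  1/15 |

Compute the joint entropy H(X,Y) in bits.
2.2901 bits

H(X,Y) = -Σ_{x,y} P(x,y) log₂ P(x,y). Per-cell terms -P(x,y)·log₂P(x,y):
  X=0: 0.38759, 0.52109
  X=1: 0.26046, 0.52832
  X=2: 0.33219, 0.26046
Sum of the 6 terms: H(X,Y) = 2.2901 bits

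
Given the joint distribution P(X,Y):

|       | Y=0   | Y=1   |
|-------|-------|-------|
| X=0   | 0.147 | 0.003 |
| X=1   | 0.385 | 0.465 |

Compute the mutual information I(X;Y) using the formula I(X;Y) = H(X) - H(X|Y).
0.1313 bits

I(X;Y) = H(X) - H(X|Y)

Marginal of X (row sums):
  P(X=0) = 0.147 + 0.003 = 0.150
  P(X=1) = 0.385 + 0.465 = 0.850
H(X) = -[0.150·log₂(0.150) + 0.850·log₂(0.850)]
  = 0.41054 + 0.19930 = 0.60984 bits

Marginal of Y (column sums):
  P(Y=0) = 0.147 + 0.385 = 0.532
  P(Y=1) = 0.003 + 0.465 = 0.468
H(X|Y) = Σ_y P(y)·H(X|Y=y):
  Y=0: P(Y=0) = 0.532, P(X|Y=0) = (21/76, 55/76) → H(X|Y=0) = 0.85038
  Y=1: P(Y=1) = 0.468, P(X|Y=1) = (1/156, 155/156) → H(X|Y=1) = 0.05592
H(X|Y) = 0.532·0.85038 + 0.468·0.05592 = 0.47857 bits

I(X;Y) = H(X) - H(X|Y) = 0.60984 - 0.47857 = 0.1313 bits

Cross-check via I(X;Y) = H(X) + H(Y) - H(X,Y): computing H(Y) from the column sums and H(X,Y) from the 4 cells in the same way gives H(Y) = 0.99704 bits and H(X,Y) = 1.47562 bits, so
I(X;Y) = 0.60984 + 0.99704 - 1.47562 = 0.1313 bits ✓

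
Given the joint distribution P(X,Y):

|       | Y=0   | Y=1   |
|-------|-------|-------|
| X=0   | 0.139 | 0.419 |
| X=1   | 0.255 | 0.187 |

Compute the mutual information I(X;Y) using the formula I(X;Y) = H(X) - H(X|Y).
0.0810 bits

I(X;Y) = H(X) - H(X|Y)

Marginal of X (row sums):
  P(X=0) = 0.139 + 0.419 = 0.558
  P(X=1) = 0.255 + 0.187 = 0.442
H(X) = -[0.558·log₂(0.558) + 0.442·log₂(0.442)]
  = 0.46965 + 0.52062 = 0.9903 bits

Marginal of Y (column sums):
  P(Y=0) = 0.139 + 0.255 = 0.394
  P(Y=1) = 0.419 + 0.187 = 0.606
H(X|Y) = Σ_y P(y)·H(X|Y=y):
  Y=0: P(Y=0) = 0.394, P(X|Y=0) = (139/394, 255/394) → H(X|Y=0) = 0.93654
  Y=1: P(Y=1) = 0.606, P(X|Y=1) = (419/606, 187/606) → H(X|Y=1) = 0.89153
H(X|Y) = 0.394·0.93654 + 0.606·0.89153 = 0.9093 bits

I(X;Y) = H(X) - H(X|Y) = 0.9903 - 0.9093 = 0.0810 bits

Cross-check via I(X;Y) = H(X) + H(Y) - H(X,Y): computing H(Y) from the column sums and H(X,Y) from the 4 cells in the same way gives H(Y) = 0.9673 bits and H(X,Y) = 1.8766 bits, so
I(X;Y) = 0.9903 + 0.9673 - 1.8766 = 0.0810 bits ✓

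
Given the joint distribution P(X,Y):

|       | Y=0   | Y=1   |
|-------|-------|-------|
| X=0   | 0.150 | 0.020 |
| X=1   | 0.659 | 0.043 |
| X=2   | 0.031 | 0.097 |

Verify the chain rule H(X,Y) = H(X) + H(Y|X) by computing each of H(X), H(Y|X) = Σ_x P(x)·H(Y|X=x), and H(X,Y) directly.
H(X) = 1.1725 bits, H(Y|X) = 0.4244 bits, H(X,Y) = 1.5970 bits

Marginal of X (row sums):
  P(X=0) = 0.150 + 0.020 = 0.170
  P(X=1) = 0.659 + 0.043 = 0.702
  P(X=2) = 0.031 + 0.097 = 0.128
H(X) = -[0.170·log₂(0.170) + 0.702·log₂(0.702) + 0.128·log₂(0.128)]
  = 0.4346 + 0.3583 + 0.3796 = 1.1725 bits

H(Y|X) = Σ_x P(x)·H(Y|X=x):
  X=0: P(X=0) = 0.170, P(Y|X=0) = (15/17, 2/17) → H(Y|X=0) = 0.5226
  X=1: P(X=1) = 0.702, P(Y|X=1) = (659/702, 43/702) → H(Y|X=1) = 0.3324
  X=2: P(X=2) = 0.128, P(Y|X=2) = (31/128, 97/128) → H(Y|X=2) = 0.7987
H(Y|X) = 0.170·0.5226 + 0.702·0.3324 + 0.128·0.7987 = 0.4244 bits

H(X,Y) = -Σ_{x,y} P(x,y) log₂ P(x,y). Per-cell terms -P(x,y)·log₂P(x,y):
  X=0: 0.4105, 0.1129
  X=1: 0.3965, 0.1952
  X=2: 0.1554, 0.3265
Sum of the 6 terms: H(X,Y) = 1.5970 bits

Chain rule check:
  H(X) + H(Y|X) = 1.1725 + 0.4244 = 1.5969 bits
  H(X,Y) = 1.5970 bits
✓ Chain rule verified (Δ = 0.0001 is 4-dp rounding noise: each of the three values was rounded independently).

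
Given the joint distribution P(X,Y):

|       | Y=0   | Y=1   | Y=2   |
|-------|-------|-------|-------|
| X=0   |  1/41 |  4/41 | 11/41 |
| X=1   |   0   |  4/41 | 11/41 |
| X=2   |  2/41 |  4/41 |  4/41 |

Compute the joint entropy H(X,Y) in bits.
2.6720 bits

H(X,Y) = -Σ_{x,y} P(x,y) log₂ P(x,y). Per-cell terms -P(x,y)·log₂P(x,y):
  X=0: 0.13067, 0.32757, 0.50925
  X=1: 0.00000, 0.32757, 0.50925
  X=2: 0.21256, 0.32757, 0.32757
  (cells with P = 0 contribute 0)
Sum of the 9 terms: H(X,Y) = 2.6720 bits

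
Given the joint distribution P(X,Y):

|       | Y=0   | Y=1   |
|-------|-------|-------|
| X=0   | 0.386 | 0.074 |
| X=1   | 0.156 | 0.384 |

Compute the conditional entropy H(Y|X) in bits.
0.7611 bits

H(Y|X) = H(X,Y) - H(X)

H(X,Y) = -Σ_{x,y} P(x,y) log₂ P(x,y). Per-cell terms -P(x,y)·log₂P(x,y):
  X=0: 0.53010, 0.27797
  X=1: 0.41814, 0.53024
Sum of the 4 terms: H(X,Y) = 1.75645 bits

Marginal of X (row sums):
  P(X=0) = 0.386 + 0.074 = 0.460
  P(X=1) = 0.156 + 0.384 = 0.540
H(X) = -[0.460·log₂(0.460) + 0.540·log₂(0.540)]
  = 0.51534 + 0.48004 = 0.99538 bits

H(Y|X) = H(X,Y) - H(X) = 1.75645 - 0.99538 = 0.7611 bits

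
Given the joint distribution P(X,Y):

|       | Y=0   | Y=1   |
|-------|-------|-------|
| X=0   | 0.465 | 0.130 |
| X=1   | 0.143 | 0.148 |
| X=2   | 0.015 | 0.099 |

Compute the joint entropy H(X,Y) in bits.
2.1267 bits

H(X,Y) = -Σ_{x,y} P(x,y) log₂ P(x,y). Per-cell terms -P(x,y)·log₂P(x,y):
  X=0: 0.51368, 0.38264
  X=1: 0.40125, 0.40794
  X=2: 0.09088, 0.33031
Sum of the 6 terms: H(X,Y) = 2.1267 bits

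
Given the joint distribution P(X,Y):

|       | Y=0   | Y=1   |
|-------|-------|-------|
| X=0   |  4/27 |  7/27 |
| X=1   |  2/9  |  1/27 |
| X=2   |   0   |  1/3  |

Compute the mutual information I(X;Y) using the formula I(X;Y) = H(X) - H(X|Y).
0.4123 bits

I(X;Y) = H(X) - H(X|Y)

Marginal of X (row sums):
  P(X=0) = 4/27 + 7/27 = 11/27
  P(X=1) = 2/9 + 1/27 = 7/27
  P(X=2) = 0 + 1/3 = 1/3
H(X) = -[(11/27)·log₂(11/27) + (7/27)·log₂(7/27) + (1/3)·log₂(1/3)]
  = 0.5278 + 0.5049 + 0.5283 = 1.5610 bits

Marginal of Y (column sums):
  P(Y=0) = 4/27 + 2/9 + 0 = 10/27
  P(Y=1) = 7/27 + 1/27 + 1/3 = 17/27
H(X|Y) = Σ_y P(y)·H(X|Y=y):
  Y=0: P(Y=0) = 10/27, P(X|Y=0) = (2/5, 3/5, 0) → H(X|Y=0) = 0.9710
  Y=1: P(Y=1) = 17/27, P(X|Y=1) = (7/17, 1/17, 9/17) → H(X|Y=1) = 1.2533
H(X|Y) = (10/27)·0.9710 + (17/27)·1.2533 = 1.1487 bits

I(X;Y) = H(X) - H(X|Y) = 1.5610 - 1.1487 = 0.4123 bits

Cross-check via I(X;Y) = H(X) + H(Y) - H(X,Y): computing H(Y) from the column sums and H(X,Y) from the 6 cells in the same way gives H(Y) = 0.9510 bits and H(X,Y) = 2.0997 bits, so
I(X;Y) = 1.5610 + 0.9510 - 2.0997 = 0.4123 bits ✓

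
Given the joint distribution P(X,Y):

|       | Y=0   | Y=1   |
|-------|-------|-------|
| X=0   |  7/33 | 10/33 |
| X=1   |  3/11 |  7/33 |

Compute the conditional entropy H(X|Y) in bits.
0.9829 bits

H(X|Y) = H(X,Y) - H(Y)

H(X,Y) = -Σ_{x,y} P(x,y) log₂ P(x,y). Per-cell terms -P(x,y)·log₂P(x,y):
  X=0: 0.47452, 0.52196
  X=1: 0.51122, 0.47452
Sum of the 4 terms: H(X,Y) = 1.9822 bits

Marginal of Y (column sums):
  P(Y=0) = 7/33 + 3/11 = 16/33
  P(Y=1) = 10/33 + 7/33 = 17/33
H(Y) = -[(16/33)·log₂(16/33) + (17/33)·log₂(17/33)]
  = 0.50637 + 0.49296 = 0.9993 bits

H(X|Y) = H(X,Y) - H(Y) = 1.9822 - 0.9993 = 0.9829 bits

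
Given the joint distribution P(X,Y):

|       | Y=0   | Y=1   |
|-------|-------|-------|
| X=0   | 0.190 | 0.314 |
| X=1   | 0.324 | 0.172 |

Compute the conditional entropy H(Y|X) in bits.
0.9436 bits

H(Y|X) = H(X,Y) - H(X)

H(X,Y) = -Σ_{x,y} P(x,y) log₂ P(x,y). Per-cell terms -P(x,y)·log₂P(x,y):
  X=0: 0.45523, 0.52475
  X=1: 0.52680, 0.43680
Sum of the 4 terms: H(X,Y) = 1.9436 bits

Marginal of X (row sums):
  P(X=0) = 0.190 + 0.314 = 0.504
  P(X=1) = 0.324 + 0.172 = 0.496
H(X) = -[0.504·log₂(0.504) + 0.496·log₂(0.496)]
  = 0.49821 + 0.50175 = 1.0000 bits

H(Y|X) = H(X,Y) - H(X) = 1.9436 - 1.0000 = 0.9436 bits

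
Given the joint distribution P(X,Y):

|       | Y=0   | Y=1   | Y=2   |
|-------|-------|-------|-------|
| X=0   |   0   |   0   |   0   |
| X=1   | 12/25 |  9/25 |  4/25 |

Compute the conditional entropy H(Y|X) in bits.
1.4619 bits

H(Y|X) = H(X,Y) - H(X)

H(X,Y) = -Σ_{x,y} P(x,y) log₂ P(x,y). Per-cell terms -P(x,y)·log₂P(x,y):
  X=0: 0.0000, 0.0000, 0.0000
  X=1: 0.5083, 0.5306, 0.4230
  (cells with P = 0 contribute 0)
Sum of the 6 terms: H(X,Y) = 1.4619 bits

Marginal of X (row sums):
  P(X=0) = 0 + 0 + 0 = 0
  P(X=1) = 12/25 + 9/25 + 4/25 = 1
H(X) = -[1·log₂(1)]   (outcomes with P = 0 contribute 0)
  = 0.0000 bits

H(Y|X) = H(X,Y) - H(X) = 1.4619 - 0.0000 = 1.4619 bits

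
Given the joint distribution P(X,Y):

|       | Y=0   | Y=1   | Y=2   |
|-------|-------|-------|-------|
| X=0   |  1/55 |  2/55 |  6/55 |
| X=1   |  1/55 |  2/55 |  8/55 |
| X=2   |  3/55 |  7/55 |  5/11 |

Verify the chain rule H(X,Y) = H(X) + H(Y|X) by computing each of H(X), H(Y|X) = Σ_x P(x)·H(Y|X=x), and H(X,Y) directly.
H(X) = 1.3067 bits, H(Y|X) = 1.1290 bits, H(X,Y) = 2.4357 bits

Marginal of X (row sums):
  P(X=0) = 1/55 + 2/55 + 6/55 = 9/55
  P(X=1) = 1/55 + 2/55 + 8/55 = 1/5
  P(X=2) = 3/55 + 7/55 + 5/11 = 7/11
H(X) = -[(9/55)·log₂(9/55) + (1/5)·log₂(1/5) + (7/11)·log₂(7/11)]
  = 0.4273 + 0.4644 + 0.4150 = 1.3067 bits

H(Y|X) = Σ_x P(x)·H(Y|X=x):
  X=0: P(X=0) = 9/55, P(Y|X=0) = (1/9, 2/9, 2/3) → H(Y|X=0) = 1.2244
  X=1: P(X=1) = 1/5, P(Y|X=1) = (1/11, 2/11, 8/11) → H(Y|X=1) = 1.0958
  X=2: P(X=2) = 7/11, P(Y|X=2) = (3/35, 1/5, 5/7) → H(Y|X=2) = 1.1149
H(Y|X) = (9/55)·1.2244 + (1/5)·1.0958 + (7/11)·1.1149 = 1.1290 bits

H(X,Y) = -Σ_{x,y} P(x,y) log₂ P(x,y). Per-cell terms -P(x,y)·log₂P(x,y):
  X=0: 0.1051, 0.1739, 0.3487
  X=1: 0.1051, 0.1739, 0.4046
  X=2: 0.2289, 0.3785, 0.5170
Sum of the 9 terms: H(X,Y) = 2.4357 bits

Chain rule check:
  H(X) + H(Y|X) = 1.3067 + 1.1290 = 2.4357 bits
  H(X,Y) = 2.4357 bits
✓ Chain rule verified.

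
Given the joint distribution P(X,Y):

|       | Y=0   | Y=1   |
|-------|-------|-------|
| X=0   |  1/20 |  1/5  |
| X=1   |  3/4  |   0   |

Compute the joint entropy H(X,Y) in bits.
0.9918 bits

H(X,Y) = -Σ_{x,y} P(x,y) log₂ P(x,y). Per-cell terms -P(x,y)·log₂P(x,y):
  X=0: 0.2161, 0.4644
  X=1: 0.3113, 0.0000
  (cells with P = 0 contribute 0)
Sum of the 4 terms: H(X,Y) = 0.9918 bits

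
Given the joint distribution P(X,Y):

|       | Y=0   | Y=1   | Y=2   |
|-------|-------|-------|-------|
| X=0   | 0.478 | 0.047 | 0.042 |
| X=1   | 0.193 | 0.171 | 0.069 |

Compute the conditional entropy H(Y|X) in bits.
1.0813 bits

H(Y|X) = H(X,Y) - H(X)

H(X,Y) = -Σ_{x,y} P(x,y) log₂ P(x,y). Per-cell terms -P(x,y)·log₂P(x,y):
  X=0: 0.509031, 0.207326, 0.192086
  X=1: 0.458052, 0.435696, 0.266151
Sum of the 6 terms: H(X,Y) = 2.06834 bits

Marginal of X (row sums):
  P(X=0) = 0.478 + 0.047 + 0.042 = 0.567
  P(X=1) = 0.193 + 0.171 + 0.069 = 0.433
H(X) = -[0.567·log₂(0.567) + 0.433·log₂(0.433)]
  = 0.464134 + 0.522874 = 0.98701 bits

H(Y|X) = H(X,Y) - H(X) = 2.06834 - 0.98701 = 1.0813 bits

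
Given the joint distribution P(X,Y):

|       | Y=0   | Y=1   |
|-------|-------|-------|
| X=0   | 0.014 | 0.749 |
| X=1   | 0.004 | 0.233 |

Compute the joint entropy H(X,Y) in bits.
0.9201 bits

H(X,Y) = -Σ_{x,y} P(x,y) log₂ P(x,y). Per-cell terms -P(x,y)·log₂P(x,y):
  X=0: 0.0862, 0.3123
  X=1: 0.0319, 0.4897
Sum of the 4 terms: H(X,Y) = 0.9201 bits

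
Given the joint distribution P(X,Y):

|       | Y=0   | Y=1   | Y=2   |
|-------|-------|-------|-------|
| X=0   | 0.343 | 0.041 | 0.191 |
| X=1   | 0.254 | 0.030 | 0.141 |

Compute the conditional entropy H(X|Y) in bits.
0.9837 bits

H(X|Y) = H(X,Y) - H(Y)

H(X,Y) = -Σ_{x,y} P(x,y) log₂ P(x,y). Per-cell terms -P(x,y)·log₂P(x,y):
  X=0: 0.52950, 0.18894, 0.45618
  X=1: 0.50218, 0.15177, 0.39850
Sum of the 6 terms: H(X,Y) = 2.2271 bits

Marginal of Y (column sums):
  P(Y=0) = 0.343 + 0.254 = 0.597
  P(Y=1) = 0.041 + 0.030 = 0.071
  P(Y=2) = 0.191 + 0.141 = 0.332
H(Y) = -[0.597·log₂(0.597) + 0.071·log₂(0.071) + 0.332·log₂(0.332)]
  = 0.44429 + 0.27094 + 0.52813 = 1.2434 bits

H(X|Y) = H(X,Y) - H(Y) = 2.2271 - 1.2434 = 0.9837 bits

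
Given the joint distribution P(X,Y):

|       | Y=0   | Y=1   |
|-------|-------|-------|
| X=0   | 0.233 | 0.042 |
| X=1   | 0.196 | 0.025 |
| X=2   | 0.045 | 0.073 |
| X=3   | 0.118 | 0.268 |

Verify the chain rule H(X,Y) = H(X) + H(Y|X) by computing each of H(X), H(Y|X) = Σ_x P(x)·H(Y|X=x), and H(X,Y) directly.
H(X) = 1.8874 bits, H(Y|X) = 0.7381 bits, H(X,Y) = 2.6255 bits

Marginal of X (row sums):
  P(X=0) = 0.233 + 0.042 = 0.275
  P(X=1) = 0.196 + 0.025 = 0.221
  P(X=2) = 0.045 + 0.073 = 0.118
  P(X=3) = 0.118 + 0.268 = 0.386
H(X) = -[0.275·log₂(0.275) + 0.221·log₂(0.221) + 0.118·log₂(0.118) + 0.386·log₂(0.386)]
  = 0.51219 + 0.48131 + 0.36381 + 0.53010 = 1.8874 bits

H(Y|X) = Σ_x P(x)·H(Y|X=x):
  X=0: P(X=0) = 0.275, P(Y|X=0) = (233/275, 42/275) → H(Y|X=0) = 0.61662
  X=1: P(X=1) = 0.221, P(Y|X=1) = (196/221, 25/221) → H(Y|X=1) = 0.50926
  X=2: P(X=2) = 0.118, P(Y|X=2) = (45/118, 73/118) → H(Y|X=2) = 0.95899
  X=3: P(X=3) = 0.386, P(Y|X=3) = (59/193, 134/193) → H(Y|X=3) = 0.88815
H(Y|X) = 0.275·0.61662 + 0.221·0.50926 + 0.118·0.95899 + 0.386·0.88815 = 0.7381 bits

H(X,Y) = -Σ_{x,y} P(x,y) log₂ P(x,y). Per-cell terms -P(x,y)·log₂P(x,y):
  X=0: 0.48967, 0.19209
  X=1: 0.46081, 0.13305
  X=2: 0.20133, 0.27565
  X=3: 0.36381, 0.50912
Sum of the 8 terms: H(X,Y) = 2.6255 bits

Chain rule check:
  H(X) + H(Y|X) = 1.8874 + 0.7381 = 2.6255 bits
  H(X,Y) = 2.6255 bits
✓ Chain rule verified.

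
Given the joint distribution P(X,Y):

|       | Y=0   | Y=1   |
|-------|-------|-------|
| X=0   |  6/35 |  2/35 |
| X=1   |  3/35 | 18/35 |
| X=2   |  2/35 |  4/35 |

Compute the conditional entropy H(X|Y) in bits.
1.1648 bits

H(X|Y) = H(X,Y) - H(Y)

H(X,Y) = -Σ_{x,y} P(x,y) log₂ P(x,y). Per-cell terms -P(x,y)·log₂P(x,y):
  X=0: 0.43617, 0.23596
  X=1: 0.30380, 0.49338
  X=2: 0.23596, 0.35763
Sum of the 6 terms: H(X,Y) = 2.0629 bits

Marginal of Y (column sums):
  P(Y=0) = 6/35 + 3/35 + 2/35 = 11/35
  P(Y=1) = 2/35 + 18/35 + 4/35 = 24/35
H(Y) = -[(11/35)·log₂(11/35) + (24/35)·log₂(24/35)]
  = 0.52481 + 0.37325 = 0.8981 bits

H(X|Y) = H(X,Y) - H(Y) = 2.0629 - 0.8981 = 1.1648 bits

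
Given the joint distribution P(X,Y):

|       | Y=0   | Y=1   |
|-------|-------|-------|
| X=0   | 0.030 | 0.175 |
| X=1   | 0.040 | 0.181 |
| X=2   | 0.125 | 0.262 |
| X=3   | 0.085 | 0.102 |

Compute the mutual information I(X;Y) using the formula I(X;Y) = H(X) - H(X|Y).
0.0444 bits

I(X;Y) = H(X) - H(X|Y)

Marginal of X (row sums):
  P(X=0) = 0.030 + 0.175 = 0.205
  P(X=1) = 0.040 + 0.181 = 0.221
  P(X=2) = 0.125 + 0.262 = 0.387
  P(X=3) = 0.085 + 0.102 = 0.187
H(X) = -[0.205·log₂(0.205) + 0.221·log₂(0.221) + 0.387·log₂(0.387) + 0.187·log₂(0.187)]
  = 0.468692 + 0.481312 + 0.530033 + 0.452332 = 1.93237 bits

Marginal of Y (column sums):
  P(Y=0) = 0.030 + 0.040 + 0.125 + 0.085 = 0.280
  P(Y=1) = 0.175 + 0.181 + 0.262 + 0.102 = 0.720
H(X|Y) = Σ_y P(y)·H(X|Y=y):
  Y=0: P(Y=0) = 0.280, P(X|Y=0) = (3/28, 1/7, 25/56, 17/56) → H(X|Y=0) = 1.787836
  Y=1: P(Y=1) = 0.720, P(X|Y=1) = (35/144, 181/720, 131/360, 17/120) → H(X|Y=1) = 1.926883
H(X|Y) = 0.280·1.787836 + 0.720·1.926883 = 1.88795 bits

I(X;Y) = H(X) - H(X|Y) = 1.93237 - 1.88795 = 0.0444 bits

Cross-check via I(X;Y) = H(X) + H(Y) - H(X,Y): computing H(Y) from the column sums and H(X,Y) from the 8 cells in the same way gives H(Y) = 0.85545 bits and H(X,Y) = 2.74340 bits, so
I(X;Y) = 1.93237 + 0.85545 - 2.74340 = 0.0444 bits ✓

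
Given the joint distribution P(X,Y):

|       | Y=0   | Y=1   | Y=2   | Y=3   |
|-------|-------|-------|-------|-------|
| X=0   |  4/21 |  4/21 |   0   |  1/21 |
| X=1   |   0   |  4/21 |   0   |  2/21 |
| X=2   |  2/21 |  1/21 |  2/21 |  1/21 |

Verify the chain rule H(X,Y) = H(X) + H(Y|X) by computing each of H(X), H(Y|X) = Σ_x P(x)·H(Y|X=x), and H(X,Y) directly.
H(X) = 1.5567 bits, H(Y|X) = 1.4071 bits, H(X,Y) = 2.9637 bits

Marginal of X (row sums):
  P(X=0) = 4/21 + 4/21 + 0 + 1/21 = 3/7
  P(X=1) = 0 + 4/21 + 0 + 2/21 = 2/7
  P(X=2) = 2/21 + 1/21 + 2/21 + 1/21 = 2/7
H(X) = -[(3/7)·log₂(3/7) + (2/7)·log₂(2/7) + (2/7)·log₂(2/7)]
  = 0.523882 + 0.516387 + 0.516387 = 1.5567 bits

H(Y|X) = Σ_x P(x)·H(Y|X=x):
  X=0: P(X=0) = 3/7, P(Y|X=0) = (4/9, 4/9, 0, 1/9) → H(Y|X=0) = 1.392147
  X=1: P(X=1) = 2/7, P(Y|X=1) = (0, 2/3, 0, 1/3) → H(Y|X=1) = 0.918296
  X=2: P(X=2) = 2/7, P(Y|X=2) = (1/3, 1/6, 1/3, 1/6) → H(Y|X=2) = 1.918296
H(Y|X) = (3/7)·1.392147 + (2/7)·0.918296 + (2/7)·1.918296 = 1.4071 bits

H(X,Y) = -Σ_{x,y} P(x,y) log₂ P(x,y). Per-cell terms -P(x,y)·log₂P(x,y):
  X=0: 0.455680, 0.455680, 0.000000, 0.209158
  X=1: 0.000000, 0.455680, 0.000000, 0.323078
  X=2: 0.323078, 0.209158, 0.323078, 0.209158
  (cells with P = 0 contribute 0)
Sum of the 12 terms: H(X,Y) = 2.9637 bits

Chain rule check:
  H(X) + H(Y|X) = 1.5567 + 1.4071 = 2.9638 bits
  H(X,Y) = 2.9637 bits
✓ Chain rule verified (Δ = 0.0001 is 4-dp rounding noise: each of the three values was rounded independently).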